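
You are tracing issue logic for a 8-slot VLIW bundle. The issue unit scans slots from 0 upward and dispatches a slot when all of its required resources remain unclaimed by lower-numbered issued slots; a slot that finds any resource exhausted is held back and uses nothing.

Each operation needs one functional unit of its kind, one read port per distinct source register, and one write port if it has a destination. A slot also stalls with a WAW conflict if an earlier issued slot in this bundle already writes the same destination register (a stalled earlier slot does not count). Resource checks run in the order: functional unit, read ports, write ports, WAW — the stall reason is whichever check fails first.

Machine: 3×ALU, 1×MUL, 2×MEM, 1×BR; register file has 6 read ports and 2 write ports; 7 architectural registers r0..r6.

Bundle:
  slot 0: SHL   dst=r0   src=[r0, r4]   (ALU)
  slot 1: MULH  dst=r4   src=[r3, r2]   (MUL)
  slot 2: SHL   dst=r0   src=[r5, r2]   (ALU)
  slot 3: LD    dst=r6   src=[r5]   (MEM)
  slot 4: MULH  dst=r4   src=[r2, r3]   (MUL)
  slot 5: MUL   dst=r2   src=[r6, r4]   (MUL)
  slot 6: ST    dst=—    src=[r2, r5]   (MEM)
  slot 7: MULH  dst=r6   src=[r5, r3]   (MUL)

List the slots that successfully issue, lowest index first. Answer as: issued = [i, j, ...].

issued = [0, 1, 6]

slot 0 (ALU): ISSUE — free A2,Mu1,Ld2,B1 rp4 wp1
slot 1 (MUL): ISSUE — free A2,Mu0,Ld2,B1 rp2 wp0
slot 2 (ALU): stall WR_PORT — free A2,Mu0,Ld2,B1 rp2 wp0
slot 3 (MEM): stall WR_PORT — free A2,Mu0,Ld2,B1 rp2 wp0
slot 4 (MUL): stall FU — free A2,Mu0,Ld2,B1 rp2 wp0
slot 5 (MUL): stall FU — free A2,Mu0,Ld2,B1 rp2 wp0
slot 6 (MEM): ISSUE — free A2,Mu0,Ld1,B1 rp0 wp0
slot 7 (MUL): stall FU — free A2,Mu0,Ld1,B1 rp0 wp0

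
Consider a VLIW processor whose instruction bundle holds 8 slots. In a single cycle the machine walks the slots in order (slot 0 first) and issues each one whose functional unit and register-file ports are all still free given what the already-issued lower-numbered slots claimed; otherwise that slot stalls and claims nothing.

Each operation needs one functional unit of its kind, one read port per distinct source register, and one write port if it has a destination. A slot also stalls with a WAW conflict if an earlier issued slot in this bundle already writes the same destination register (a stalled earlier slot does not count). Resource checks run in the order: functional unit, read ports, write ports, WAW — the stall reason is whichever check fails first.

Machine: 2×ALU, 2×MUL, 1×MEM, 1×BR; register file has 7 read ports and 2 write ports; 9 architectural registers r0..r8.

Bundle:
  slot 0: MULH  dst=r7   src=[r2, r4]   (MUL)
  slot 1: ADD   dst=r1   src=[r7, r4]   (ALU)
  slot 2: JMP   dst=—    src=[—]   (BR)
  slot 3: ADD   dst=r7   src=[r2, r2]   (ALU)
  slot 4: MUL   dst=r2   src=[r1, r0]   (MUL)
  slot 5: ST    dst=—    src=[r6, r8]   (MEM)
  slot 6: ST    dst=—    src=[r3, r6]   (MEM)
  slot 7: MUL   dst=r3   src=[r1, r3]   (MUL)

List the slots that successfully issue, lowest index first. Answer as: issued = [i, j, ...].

issued = [0, 1, 2, 5]

  0. MUL→r7 ⇒ go  {2A/1Mu/1Ld/1B | 5r 1w}
  1. ALU→r1 ⇒ go  {1A/1Mu/1Ld/1B | 3r 0w}
  2. BR ⇒ go  {1A/1Mu/1Ld/0B | 3r 0w}
  3. ALU→r7 ⇒ no(WR_PORT)  {1A/1Mu/1Ld/0B | 3r 0w}
  4. MUL→r2 ⇒ no(WR_PORT)  {1A/1Mu/1Ld/0B | 3r 0w}
  5. MEM ⇒ go  {1A/1Mu/0Ld/0B | 1r 0w}
  6. MEM ⇒ no(FU)  {1A/1Mu/0Ld/0B | 1r 0w}
  7. MUL→r3 ⇒ no(RD_PORT)  {1A/1Mu/0Ld/0B | 1r 0w}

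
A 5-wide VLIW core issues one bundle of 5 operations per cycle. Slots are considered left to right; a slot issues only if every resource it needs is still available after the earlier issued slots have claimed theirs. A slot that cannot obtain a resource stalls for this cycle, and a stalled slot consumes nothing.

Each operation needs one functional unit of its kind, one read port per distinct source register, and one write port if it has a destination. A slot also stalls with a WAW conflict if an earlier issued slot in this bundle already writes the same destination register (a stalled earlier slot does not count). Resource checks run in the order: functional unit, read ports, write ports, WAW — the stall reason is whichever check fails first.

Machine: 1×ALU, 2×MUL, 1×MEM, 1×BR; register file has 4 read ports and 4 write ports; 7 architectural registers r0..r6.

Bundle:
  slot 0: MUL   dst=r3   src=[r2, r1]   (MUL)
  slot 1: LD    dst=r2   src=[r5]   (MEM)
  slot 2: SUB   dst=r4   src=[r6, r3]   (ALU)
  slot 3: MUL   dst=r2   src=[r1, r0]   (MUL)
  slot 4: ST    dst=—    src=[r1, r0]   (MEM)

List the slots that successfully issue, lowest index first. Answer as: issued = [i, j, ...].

issued = [0, 1]

[0] MUL needs rd=2 wr=1: ok; after: ALU=1 MUL=1 MEM=1 BR=1, R=2, W=3
[1] MEM needs rd=1 wr=1: ok; after: ALU=1 MUL=1 MEM=0 BR=1, R=1, W=2
[2] ALU needs rd=2 wr=1: RD_PORT; after: ALU=1 MUL=1 MEM=0 BR=1, R=1, W=2
[3] MUL needs rd=2 wr=1: RD_PORT; after: ALU=1 MUL=1 MEM=0 BR=1, R=1, W=2
[4] MEM needs rd=2 wr=0: FU; after: ALU=1 MUL=1 MEM=0 BR=1, R=1, W=2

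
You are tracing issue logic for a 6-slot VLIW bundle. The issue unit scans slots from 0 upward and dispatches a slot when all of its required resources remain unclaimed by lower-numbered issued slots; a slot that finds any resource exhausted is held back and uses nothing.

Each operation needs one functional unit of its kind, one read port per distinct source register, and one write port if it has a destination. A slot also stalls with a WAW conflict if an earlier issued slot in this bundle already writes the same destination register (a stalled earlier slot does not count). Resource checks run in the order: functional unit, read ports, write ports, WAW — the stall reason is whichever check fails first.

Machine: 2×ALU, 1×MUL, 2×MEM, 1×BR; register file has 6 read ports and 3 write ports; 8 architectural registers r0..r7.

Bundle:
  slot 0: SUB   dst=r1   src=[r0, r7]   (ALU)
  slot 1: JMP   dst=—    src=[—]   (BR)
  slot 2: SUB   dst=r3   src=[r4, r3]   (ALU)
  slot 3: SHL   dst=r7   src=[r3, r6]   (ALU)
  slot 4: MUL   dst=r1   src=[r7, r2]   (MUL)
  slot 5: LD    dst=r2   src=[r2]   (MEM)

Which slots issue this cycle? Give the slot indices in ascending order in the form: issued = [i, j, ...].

issued = [0, 1, 2, 5]

#0 ALU src=r0,r7 dispatched  <A:1 Mu:1 Ld:2 B:1 rd:4 wr:2>
#1 BR src=- dispatched  <A:1 Mu:1 Ld:2 B:0 rd:4 wr:2>
#2 ALU src=r4,r3 dispatched  <A:0 Mu:1 Ld:2 B:0 rd:2 wr:1>
#3 ALU src=r3,r6 held:FU  <A:0 Mu:1 Ld:2 B:0 rd:2 wr:1>
#4 MUL src=r7,r2 held:WAW  <A:0 Mu:1 Ld:2 B:0 rd:2 wr:1>
#5 MEM src=r2 dispatched  <A:0 Mu:1 Ld:1 B:0 rd:1 wr:0>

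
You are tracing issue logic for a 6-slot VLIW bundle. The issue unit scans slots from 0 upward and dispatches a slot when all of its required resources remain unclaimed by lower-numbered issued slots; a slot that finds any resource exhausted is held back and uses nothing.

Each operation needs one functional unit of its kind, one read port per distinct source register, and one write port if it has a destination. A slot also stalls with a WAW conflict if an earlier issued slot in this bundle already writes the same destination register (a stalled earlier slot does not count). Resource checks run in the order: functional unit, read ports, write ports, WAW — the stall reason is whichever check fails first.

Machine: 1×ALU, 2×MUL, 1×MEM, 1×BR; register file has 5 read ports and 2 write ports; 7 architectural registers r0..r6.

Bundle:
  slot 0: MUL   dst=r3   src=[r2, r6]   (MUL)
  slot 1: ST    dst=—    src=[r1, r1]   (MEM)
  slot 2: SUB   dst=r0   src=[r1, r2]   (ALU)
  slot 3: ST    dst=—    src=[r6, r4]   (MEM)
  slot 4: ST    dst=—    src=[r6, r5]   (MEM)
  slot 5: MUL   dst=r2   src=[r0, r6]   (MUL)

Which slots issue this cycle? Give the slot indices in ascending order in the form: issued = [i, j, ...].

  0. MUL→r3 ⇒ go  {1A/1Mu/1Ld/1B | 3r 1w}
  1. MEM ⇒ go  {1A/1Mu/0Ld/1B | 2r 1w}
  2. ALU→r0 ⇒ go  {0A/1Mu/0Ld/1B | 0r 0w}
  3. MEM ⇒ no(FU)  {0A/1Mu/0Ld/1B | 0r 0w}
  4. MEM ⇒ no(FU)  {0A/1Mu/0Ld/1B | 0r 0w}
  5. MUL→r2 ⇒ no(RD_PORT)  {0A/1Mu/0Ld/1B | 0r 0w}

issued = [0, 1, 2]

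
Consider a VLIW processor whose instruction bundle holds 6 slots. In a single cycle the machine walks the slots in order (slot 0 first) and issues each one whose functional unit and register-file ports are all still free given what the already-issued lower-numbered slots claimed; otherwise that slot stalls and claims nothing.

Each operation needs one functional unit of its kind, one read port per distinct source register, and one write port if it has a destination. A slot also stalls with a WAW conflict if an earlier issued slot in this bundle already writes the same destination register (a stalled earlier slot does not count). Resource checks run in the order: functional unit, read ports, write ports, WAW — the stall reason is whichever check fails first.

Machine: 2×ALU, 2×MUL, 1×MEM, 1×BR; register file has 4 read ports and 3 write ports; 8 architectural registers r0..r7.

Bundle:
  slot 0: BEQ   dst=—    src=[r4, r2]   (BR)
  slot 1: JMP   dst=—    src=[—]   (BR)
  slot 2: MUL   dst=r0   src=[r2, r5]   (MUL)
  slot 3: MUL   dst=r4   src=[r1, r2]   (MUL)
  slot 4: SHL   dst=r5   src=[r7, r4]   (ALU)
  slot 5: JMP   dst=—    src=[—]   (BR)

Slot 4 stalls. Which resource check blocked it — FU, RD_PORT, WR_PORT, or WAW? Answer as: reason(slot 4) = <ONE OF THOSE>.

reason(slot 4) = RD_PORT

slot 0 (BR): ISSUE — free A2,Mu2,Ld1,B0 rp2 wp3
slot 1 (BR): stall FU — free A2,Mu2,Ld1,B0 rp2 wp3
slot 2 (MUL): ISSUE — free A2,Mu1,Ld1,B0 rp0 wp2
slot 3 (MUL): stall RD_PORT — free A2,Mu1,Ld1,B0 rp0 wp2
slot 4 (ALU): stall RD_PORT — free A2,Mu1,Ld1,B0 rp0 wp2
slot 5 (BR): stall FU — free A2,Mu1,Ld1,B0 rp0 wp2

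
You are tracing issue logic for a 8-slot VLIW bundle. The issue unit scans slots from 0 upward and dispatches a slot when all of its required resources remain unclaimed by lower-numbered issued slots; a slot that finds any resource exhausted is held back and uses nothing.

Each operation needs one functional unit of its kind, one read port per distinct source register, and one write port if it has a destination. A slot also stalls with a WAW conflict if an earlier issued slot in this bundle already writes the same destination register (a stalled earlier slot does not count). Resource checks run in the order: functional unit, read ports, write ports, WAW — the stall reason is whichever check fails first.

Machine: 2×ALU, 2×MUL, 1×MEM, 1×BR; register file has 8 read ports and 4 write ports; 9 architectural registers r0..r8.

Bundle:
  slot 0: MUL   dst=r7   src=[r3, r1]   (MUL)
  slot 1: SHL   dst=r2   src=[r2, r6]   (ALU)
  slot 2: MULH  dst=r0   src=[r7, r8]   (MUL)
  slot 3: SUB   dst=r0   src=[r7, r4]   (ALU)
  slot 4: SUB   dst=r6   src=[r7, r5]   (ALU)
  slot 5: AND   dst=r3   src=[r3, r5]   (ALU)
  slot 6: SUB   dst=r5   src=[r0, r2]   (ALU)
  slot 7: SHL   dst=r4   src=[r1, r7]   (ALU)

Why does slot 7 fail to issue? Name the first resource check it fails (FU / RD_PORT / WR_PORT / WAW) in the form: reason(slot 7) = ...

[0] MUL needs rd=2 wr=1: ok; after: ALU=2 MUL=1 MEM=1 BR=1, R=6, W=3
[1] ALU needs rd=2 wr=1: ok; after: ALU=1 MUL=1 MEM=1 BR=1, R=4, W=2
[2] MUL needs rd=2 wr=1: ok; after: ALU=1 MUL=0 MEM=1 BR=1, R=2, W=1
[3] ALU needs rd=2 wr=1: WAW; after: ALU=1 MUL=0 MEM=1 BR=1, R=2, W=1
[4] ALU needs rd=2 wr=1: ok; after: ALU=0 MUL=0 MEM=1 BR=1, R=0, W=0
[5] ALU needs rd=2 wr=1: FU; after: ALU=0 MUL=0 MEM=1 BR=1, R=0, W=0
[6] ALU needs rd=2 wr=1: FU; after: ALU=0 MUL=0 MEM=1 BR=1, R=0, W=0
[7] ALU needs rd=2 wr=1: FU; after: ALU=0 MUL=0 MEM=1 BR=1, R=0, W=0

reason(slot 7) = FU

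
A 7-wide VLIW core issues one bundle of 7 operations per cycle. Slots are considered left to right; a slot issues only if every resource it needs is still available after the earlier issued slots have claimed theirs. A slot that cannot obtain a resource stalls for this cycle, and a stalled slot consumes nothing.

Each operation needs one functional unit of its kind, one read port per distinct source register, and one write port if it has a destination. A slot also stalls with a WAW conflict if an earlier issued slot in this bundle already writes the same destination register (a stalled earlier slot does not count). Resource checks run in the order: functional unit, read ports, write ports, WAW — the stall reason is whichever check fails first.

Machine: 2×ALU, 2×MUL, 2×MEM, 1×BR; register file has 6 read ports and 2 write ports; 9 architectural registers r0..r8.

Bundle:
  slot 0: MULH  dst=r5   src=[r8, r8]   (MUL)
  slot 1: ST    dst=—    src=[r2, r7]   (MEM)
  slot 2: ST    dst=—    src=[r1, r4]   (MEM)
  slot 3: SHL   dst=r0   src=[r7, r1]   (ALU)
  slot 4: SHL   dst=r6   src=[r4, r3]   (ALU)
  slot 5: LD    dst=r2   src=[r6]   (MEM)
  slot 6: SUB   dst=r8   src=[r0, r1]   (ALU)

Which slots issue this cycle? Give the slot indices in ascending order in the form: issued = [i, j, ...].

  0. MUL→r5 ⇒ go  {2A/1Mu/2Ld/1B | 5r 1w}
  1. MEM ⇒ go  {2A/1Mu/1Ld/1B | 3r 1w}
  2. MEM ⇒ go  {2A/1Mu/0Ld/1B | 1r 1w}
  3. ALU→r0 ⇒ no(RD_PORT)  {2A/1Mu/0Ld/1B | 1r 1w}
  4. ALU→r6 ⇒ no(RD_PORT)  {2A/1Mu/0Ld/1B | 1r 1w}
  5. MEM→r2 ⇒ no(FU)  {2A/1Mu/0Ld/1B | 1r 1w}
  6. ALU→r8 ⇒ no(RD_PORT)  {2A/1Mu/0Ld/1B | 1r 1w}

issued = [0, 1, 2]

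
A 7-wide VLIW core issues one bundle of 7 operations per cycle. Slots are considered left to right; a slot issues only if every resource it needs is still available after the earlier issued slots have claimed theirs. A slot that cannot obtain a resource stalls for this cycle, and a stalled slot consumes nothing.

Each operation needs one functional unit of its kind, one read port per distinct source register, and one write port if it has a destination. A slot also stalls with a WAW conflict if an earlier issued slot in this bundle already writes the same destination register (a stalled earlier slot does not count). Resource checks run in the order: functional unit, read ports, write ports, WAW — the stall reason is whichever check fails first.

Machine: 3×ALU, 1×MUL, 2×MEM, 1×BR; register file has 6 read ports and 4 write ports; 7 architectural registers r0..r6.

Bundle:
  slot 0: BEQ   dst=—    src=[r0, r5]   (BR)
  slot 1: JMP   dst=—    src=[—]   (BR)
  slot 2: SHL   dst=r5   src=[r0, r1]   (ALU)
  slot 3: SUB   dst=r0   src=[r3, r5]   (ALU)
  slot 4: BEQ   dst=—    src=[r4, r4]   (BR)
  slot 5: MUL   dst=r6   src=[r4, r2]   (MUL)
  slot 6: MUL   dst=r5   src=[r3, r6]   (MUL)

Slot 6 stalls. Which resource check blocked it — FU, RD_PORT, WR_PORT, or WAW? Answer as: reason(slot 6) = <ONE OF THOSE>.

slot 0 (BR): ISSUE — free A3,Mu1,Ld2,B0 rp4 wp4
slot 1 (BR): stall FU — free A3,Mu1,Ld2,B0 rp4 wp4
slot 2 (ALU): ISSUE — free A2,Mu1,Ld2,B0 rp2 wp3
slot 3 (ALU): ISSUE — free A1,Mu1,Ld2,B0 rp0 wp2
slot 4 (BR): stall FU — free A1,Mu1,Ld2,B0 rp0 wp2
slot 5 (MUL): stall RD_PORT — free A1,Mu1,Ld2,B0 rp0 wp2
slot 6 (MUL): stall RD_PORT — free A1,Mu1,Ld2,B0 rp0 wp2

reason(slot 6) = RD_PORT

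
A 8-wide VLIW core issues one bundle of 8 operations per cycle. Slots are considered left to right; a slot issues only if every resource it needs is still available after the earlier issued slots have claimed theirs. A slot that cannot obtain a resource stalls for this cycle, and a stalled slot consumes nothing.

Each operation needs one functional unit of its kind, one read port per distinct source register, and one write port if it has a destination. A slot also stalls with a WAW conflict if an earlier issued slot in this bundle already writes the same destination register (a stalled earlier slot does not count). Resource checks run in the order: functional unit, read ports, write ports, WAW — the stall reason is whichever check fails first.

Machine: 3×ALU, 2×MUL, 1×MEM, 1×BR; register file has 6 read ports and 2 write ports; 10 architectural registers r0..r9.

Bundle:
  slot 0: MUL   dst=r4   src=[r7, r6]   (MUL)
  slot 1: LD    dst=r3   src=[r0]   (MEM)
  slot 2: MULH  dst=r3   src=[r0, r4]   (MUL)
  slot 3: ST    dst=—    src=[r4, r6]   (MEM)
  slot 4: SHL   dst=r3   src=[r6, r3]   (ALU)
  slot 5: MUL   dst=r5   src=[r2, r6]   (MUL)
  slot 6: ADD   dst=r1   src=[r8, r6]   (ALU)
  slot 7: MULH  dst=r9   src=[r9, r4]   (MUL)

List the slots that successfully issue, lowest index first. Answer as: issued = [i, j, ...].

issued = [0, 1]

(0) want 1×MUL +2rd +1wr — yes → AL3|MU1|ME1|BR1|rd4|wr1
(1) want 1×MEM +1rd +1wr — yes → AL3|MU1|ME0|BR1|rd3|wr0
(2) want 1×MUL +2rd +1wr — WR_PORT → AL3|MU1|ME0|BR1|rd3|wr0
(3) want 1×MEM +2rd +0wr — FU → AL3|MU1|ME0|BR1|rd3|wr0
(4) want 1×ALU +2rd +1wr — WR_PORT → AL3|MU1|ME0|BR1|rd3|wr0
(5) want 1×MUL +2rd +1wr — WR_PORT → AL3|MU1|ME0|BR1|rd3|wr0
(6) want 1×ALU +2rd +1wr — WR_PORT → AL3|MU1|ME0|BR1|rd3|wr0
(7) want 1×MUL +2rd +1wr — WR_PORT → AL3|MU1|ME0|BR1|rd3|wr0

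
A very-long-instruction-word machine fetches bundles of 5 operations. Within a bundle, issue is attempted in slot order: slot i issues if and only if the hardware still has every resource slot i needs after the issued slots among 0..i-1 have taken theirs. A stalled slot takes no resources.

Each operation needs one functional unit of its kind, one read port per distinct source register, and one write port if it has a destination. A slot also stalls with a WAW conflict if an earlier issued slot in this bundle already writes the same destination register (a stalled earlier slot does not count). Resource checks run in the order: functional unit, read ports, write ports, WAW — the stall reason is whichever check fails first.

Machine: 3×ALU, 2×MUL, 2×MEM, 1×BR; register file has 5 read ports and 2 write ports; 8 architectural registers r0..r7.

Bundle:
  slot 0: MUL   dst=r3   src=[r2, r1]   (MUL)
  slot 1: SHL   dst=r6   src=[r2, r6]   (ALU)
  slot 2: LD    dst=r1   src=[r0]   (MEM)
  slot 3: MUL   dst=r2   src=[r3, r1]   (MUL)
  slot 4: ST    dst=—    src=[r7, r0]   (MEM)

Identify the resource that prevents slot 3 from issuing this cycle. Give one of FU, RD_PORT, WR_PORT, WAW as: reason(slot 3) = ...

reason(slot 3) = RD_PORT

slot 0 (MUL): ISSUE — free A3,Mu1,Ld2,B1 rp3 wp1
slot 1 (ALU): ISSUE — free A2,Mu1,Ld2,B1 rp1 wp0
slot 2 (MEM): stall WR_PORT — free A2,Mu1,Ld2,B1 rp1 wp0
slot 3 (MUL): stall RD_PORT — free A2,Mu1,Ld2,B1 rp1 wp0
slot 4 (MEM): stall RD_PORT — free A2,Mu1,Ld2,B1 rp1 wp0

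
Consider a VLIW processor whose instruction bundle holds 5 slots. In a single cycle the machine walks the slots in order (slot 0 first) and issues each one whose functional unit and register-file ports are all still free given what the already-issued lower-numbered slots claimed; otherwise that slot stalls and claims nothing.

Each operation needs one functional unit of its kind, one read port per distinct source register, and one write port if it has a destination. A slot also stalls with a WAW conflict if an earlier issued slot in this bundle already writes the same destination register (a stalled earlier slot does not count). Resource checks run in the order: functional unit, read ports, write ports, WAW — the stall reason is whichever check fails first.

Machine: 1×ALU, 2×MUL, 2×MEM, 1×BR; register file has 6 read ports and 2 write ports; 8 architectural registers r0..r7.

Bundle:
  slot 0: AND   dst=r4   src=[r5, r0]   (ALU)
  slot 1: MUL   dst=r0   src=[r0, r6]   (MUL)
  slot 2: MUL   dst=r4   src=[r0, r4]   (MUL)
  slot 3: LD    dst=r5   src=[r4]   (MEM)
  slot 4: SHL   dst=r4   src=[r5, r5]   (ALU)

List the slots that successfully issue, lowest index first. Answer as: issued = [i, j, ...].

issued = [0, 1]

[0] ALU needs rd=2 wr=1: ok; after: ALU=0 MUL=2 MEM=2 BR=1, R=4, W=1
[1] MUL needs rd=2 wr=1: ok; after: ALU=0 MUL=1 MEM=2 BR=1, R=2, W=0
[2] MUL needs rd=2 wr=1: WR_PORT; after: ALU=0 MUL=1 MEM=2 BR=1, R=2, W=0
[3] MEM needs rd=1 wr=1: WR_PORT; after: ALU=0 MUL=1 MEM=2 BR=1, R=2, W=0
[4] ALU needs rd=1 wr=1: FU; after: ALU=0 MUL=1 MEM=2 BR=1, R=2, W=0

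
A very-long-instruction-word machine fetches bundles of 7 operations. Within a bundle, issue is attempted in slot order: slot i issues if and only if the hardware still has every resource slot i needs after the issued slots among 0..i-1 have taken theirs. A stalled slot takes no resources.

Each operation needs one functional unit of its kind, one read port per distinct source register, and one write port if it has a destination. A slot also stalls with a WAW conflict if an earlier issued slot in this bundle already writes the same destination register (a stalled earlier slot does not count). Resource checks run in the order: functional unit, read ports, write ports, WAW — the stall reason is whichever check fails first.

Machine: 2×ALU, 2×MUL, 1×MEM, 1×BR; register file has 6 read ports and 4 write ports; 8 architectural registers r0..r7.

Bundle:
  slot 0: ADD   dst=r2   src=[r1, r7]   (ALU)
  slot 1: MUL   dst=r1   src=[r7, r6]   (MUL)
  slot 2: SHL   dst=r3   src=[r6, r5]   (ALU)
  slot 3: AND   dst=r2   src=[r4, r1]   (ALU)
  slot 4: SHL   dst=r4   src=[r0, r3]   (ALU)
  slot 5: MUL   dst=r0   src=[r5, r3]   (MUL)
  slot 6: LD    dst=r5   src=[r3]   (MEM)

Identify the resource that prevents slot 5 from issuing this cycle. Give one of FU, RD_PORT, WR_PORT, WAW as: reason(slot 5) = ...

reason(slot 5) = RD_PORT

#0 ALU src=r1,r7 dispatched  <A:1 Mu:2 Ld:1 B:1 rd:4 wr:3>
#1 MUL src=r7,r6 dispatched  <A:1 Mu:1 Ld:1 B:1 rd:2 wr:2>
#2 ALU src=r6,r5 dispatched  <A:0 Mu:1 Ld:1 B:1 rd:0 wr:1>
#3 ALU src=r4,r1 held:FU  <A:0 Mu:1 Ld:1 B:1 rd:0 wr:1>
#4 ALU src=r0,r3 held:FU  <A:0 Mu:1 Ld:1 B:1 rd:0 wr:1>
#5 MUL src=r5,r3 held:RD_PORT  <A:0 Mu:1 Ld:1 B:1 rd:0 wr:1>
#6 MEM src=r3 held:RD_PORT  <A:0 Mu:1 Ld:1 B:1 rd:0 wr:1>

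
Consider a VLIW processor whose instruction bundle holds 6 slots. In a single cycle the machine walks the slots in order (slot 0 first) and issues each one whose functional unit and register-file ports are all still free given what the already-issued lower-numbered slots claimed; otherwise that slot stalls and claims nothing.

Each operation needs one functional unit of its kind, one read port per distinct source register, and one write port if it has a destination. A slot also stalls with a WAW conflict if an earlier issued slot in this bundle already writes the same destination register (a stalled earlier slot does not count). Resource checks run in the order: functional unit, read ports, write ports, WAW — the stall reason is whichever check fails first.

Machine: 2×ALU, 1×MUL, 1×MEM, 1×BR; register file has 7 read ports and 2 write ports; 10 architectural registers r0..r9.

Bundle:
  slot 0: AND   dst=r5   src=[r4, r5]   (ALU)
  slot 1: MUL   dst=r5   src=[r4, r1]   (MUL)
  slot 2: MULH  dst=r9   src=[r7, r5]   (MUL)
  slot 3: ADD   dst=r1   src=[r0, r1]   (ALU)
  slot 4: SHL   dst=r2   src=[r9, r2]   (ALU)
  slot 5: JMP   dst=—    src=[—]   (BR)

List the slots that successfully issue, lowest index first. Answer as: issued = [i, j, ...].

  0. ALU→r5 ⇒ go  {1A/1Mu/1Ld/1B | 5r 1w}
  1. MUL→r5 ⇒ no(WAW)  {1A/1Mu/1Ld/1B | 5r 1w}
  2. MUL→r9 ⇒ go  {1A/0Mu/1Ld/1B | 3r 0w}
  3. ALU→r1 ⇒ no(WR_PORT)  {1A/0Mu/1Ld/1B | 3r 0w}
  4. ALU→r2 ⇒ no(WR_PORT)  {1A/0Mu/1Ld/1B | 3r 0w}
  5. BR ⇒ go  {1A/0Mu/1Ld/0B | 3r 0w}

issued = [0, 2, 5]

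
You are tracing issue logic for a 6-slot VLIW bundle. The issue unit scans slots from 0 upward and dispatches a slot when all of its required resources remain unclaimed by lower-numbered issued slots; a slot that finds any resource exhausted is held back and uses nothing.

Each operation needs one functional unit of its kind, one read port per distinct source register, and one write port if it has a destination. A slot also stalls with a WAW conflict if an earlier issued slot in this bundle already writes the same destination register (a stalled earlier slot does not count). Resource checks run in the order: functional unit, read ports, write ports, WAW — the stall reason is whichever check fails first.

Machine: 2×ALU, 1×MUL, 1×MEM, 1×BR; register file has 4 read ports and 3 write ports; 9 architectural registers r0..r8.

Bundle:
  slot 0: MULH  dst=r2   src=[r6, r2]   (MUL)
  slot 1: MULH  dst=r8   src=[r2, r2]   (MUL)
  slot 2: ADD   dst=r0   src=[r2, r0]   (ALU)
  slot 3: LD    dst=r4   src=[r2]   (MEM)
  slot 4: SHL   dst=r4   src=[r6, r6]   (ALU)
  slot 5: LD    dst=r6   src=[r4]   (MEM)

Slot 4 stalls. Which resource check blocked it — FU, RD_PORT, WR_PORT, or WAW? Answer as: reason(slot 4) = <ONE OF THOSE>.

reason(slot 4) = RD_PORT

slot 0 (MUL): ISSUE — free A2,Mu0,Ld1,B1 rp2 wp2
slot 1 (MUL): stall FU — free A2,Mu0,Ld1,B1 rp2 wp2
slot 2 (ALU): ISSUE — free A1,Mu0,Ld1,B1 rp0 wp1
slot 3 (MEM): stall RD_PORT — free A1,Mu0,Ld1,B1 rp0 wp1
slot 4 (ALU): stall RD_PORT — free A1,Mu0,Ld1,B1 rp0 wp1
slot 5 (MEM): stall RD_PORT — free A1,Mu0,Ld1,B1 rp0 wp1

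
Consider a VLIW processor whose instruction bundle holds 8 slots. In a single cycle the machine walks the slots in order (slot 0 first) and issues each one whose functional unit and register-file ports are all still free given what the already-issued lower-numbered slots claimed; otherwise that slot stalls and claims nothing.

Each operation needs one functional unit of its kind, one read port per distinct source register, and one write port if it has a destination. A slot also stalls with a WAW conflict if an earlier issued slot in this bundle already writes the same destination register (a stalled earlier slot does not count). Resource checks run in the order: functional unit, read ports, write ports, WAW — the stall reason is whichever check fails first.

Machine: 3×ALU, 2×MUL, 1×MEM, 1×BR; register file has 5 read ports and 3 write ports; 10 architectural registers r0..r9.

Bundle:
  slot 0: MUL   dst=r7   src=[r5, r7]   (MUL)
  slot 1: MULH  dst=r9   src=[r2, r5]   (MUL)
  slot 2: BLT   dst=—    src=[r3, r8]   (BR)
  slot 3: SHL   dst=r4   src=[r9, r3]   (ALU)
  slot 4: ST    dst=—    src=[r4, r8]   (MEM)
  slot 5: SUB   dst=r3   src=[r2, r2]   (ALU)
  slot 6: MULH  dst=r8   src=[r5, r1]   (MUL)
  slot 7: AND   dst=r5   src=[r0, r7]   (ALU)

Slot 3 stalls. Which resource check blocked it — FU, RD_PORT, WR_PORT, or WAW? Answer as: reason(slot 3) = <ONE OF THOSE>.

reason(slot 3) = RD_PORT

#0 MUL src=r5,r7 dispatched  <A:3 Mu:1 Ld:1 B:1 rd:3 wr:2>
#1 MUL src=r2,r5 dispatched  <A:3 Mu:0 Ld:1 B:1 rd:1 wr:1>
#2 BR src=r3,r8 held:RD_PORT  <A:3 Mu:0 Ld:1 B:1 rd:1 wr:1>
#3 ALU src=r9,r3 held:RD_PORT  <A:3 Mu:0 Ld:1 B:1 rd:1 wr:1>
#4 MEM src=r4,r8 held:RD_PORT  <A:3 Mu:0 Ld:1 B:1 rd:1 wr:1>
#5 ALU src=r2,r2 dispatched  <A:2 Mu:0 Ld:1 B:1 rd:0 wr:0>
#6 MUL src=r5,r1 held:FU  <A:2 Mu:0 Ld:1 B:1 rd:0 wr:0>
#7 ALU src=r0,r7 held:RD_PORT  <A:2 Mu:0 Ld:1 B:1 rd:0 wr:0>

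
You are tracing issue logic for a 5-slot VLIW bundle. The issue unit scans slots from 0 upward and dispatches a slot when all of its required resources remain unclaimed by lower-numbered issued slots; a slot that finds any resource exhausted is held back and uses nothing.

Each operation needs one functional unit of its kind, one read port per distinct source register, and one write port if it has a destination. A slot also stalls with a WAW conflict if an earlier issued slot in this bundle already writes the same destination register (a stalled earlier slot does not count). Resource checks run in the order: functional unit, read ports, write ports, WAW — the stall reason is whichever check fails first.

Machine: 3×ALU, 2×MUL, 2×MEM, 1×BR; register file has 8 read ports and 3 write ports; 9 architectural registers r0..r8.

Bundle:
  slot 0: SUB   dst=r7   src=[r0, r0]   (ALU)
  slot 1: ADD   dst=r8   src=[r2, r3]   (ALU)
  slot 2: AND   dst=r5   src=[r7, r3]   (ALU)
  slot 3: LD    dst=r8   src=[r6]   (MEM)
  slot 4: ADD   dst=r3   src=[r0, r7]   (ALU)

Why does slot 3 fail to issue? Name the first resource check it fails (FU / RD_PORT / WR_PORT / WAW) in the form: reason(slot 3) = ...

slot 0 (ALU): ISSUE — free A2,Mu2,Ld2,B1 rp7 wp2
slot 1 (ALU): ISSUE — free A1,Mu2,Ld2,B1 rp5 wp1
slot 2 (ALU): ISSUE — free A0,Mu2,Ld2,B1 rp3 wp0
slot 3 (MEM): stall WR_PORT — free A0,Mu2,Ld2,B1 rp3 wp0
slot 4 (ALU): stall FU — free A0,Mu2,Ld2,B1 rp3 wp0

reason(slot 3) = WR_PORT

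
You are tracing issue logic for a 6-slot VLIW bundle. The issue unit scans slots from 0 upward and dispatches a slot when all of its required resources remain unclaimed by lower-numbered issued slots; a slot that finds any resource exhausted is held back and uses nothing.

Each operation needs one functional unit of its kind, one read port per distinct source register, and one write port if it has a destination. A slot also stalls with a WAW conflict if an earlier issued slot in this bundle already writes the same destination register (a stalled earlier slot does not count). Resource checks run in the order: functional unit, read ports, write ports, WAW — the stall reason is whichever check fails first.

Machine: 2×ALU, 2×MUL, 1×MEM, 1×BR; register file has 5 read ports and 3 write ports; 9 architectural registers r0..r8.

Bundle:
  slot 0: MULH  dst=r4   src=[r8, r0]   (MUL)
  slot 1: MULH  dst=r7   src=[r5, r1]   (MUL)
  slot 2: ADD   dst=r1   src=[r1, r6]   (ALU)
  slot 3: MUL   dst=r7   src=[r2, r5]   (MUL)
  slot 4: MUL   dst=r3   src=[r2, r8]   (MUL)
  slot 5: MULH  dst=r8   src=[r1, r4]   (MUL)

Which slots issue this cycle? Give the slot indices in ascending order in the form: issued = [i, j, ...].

slot 0 (MUL): ISSUE — free A2,Mu1,Ld1,B1 rp3 wp2
slot 1 (MUL): ISSUE — free A2,Mu0,Ld1,B1 rp1 wp1
slot 2 (ALU): stall RD_PORT — free A2,Mu0,Ld1,B1 rp1 wp1
slot 3 (MUL): stall FU — free A2,Mu0,Ld1,B1 rp1 wp1
slot 4 (MUL): stall FU — free A2,Mu0,Ld1,B1 rp1 wp1
slot 5 (MUL): stall FU — free A2,Mu0,Ld1,B1 rp1 wp1

issued = [0, 1]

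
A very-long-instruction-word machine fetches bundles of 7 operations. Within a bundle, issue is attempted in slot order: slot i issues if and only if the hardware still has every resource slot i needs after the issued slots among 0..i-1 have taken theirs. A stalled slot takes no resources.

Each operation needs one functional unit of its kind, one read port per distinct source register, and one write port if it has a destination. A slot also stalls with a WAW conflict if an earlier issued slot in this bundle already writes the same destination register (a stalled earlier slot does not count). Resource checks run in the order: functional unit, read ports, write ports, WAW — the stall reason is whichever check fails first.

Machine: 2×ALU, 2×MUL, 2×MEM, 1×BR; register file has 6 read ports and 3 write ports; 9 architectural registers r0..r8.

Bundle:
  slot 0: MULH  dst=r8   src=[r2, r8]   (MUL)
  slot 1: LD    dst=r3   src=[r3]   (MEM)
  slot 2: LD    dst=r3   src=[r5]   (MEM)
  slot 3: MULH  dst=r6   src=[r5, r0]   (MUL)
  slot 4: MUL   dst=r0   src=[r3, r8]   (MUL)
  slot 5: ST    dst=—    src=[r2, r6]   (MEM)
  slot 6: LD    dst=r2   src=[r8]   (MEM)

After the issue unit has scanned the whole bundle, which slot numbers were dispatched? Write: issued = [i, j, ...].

slot 0 (MUL): ISSUE — free A2,Mu1,Ld2,B1 rp4 wp2
slot 1 (MEM): ISSUE — free A2,Mu1,Ld1,B1 rp3 wp1
slot 2 (MEM): stall WAW — free A2,Mu1,Ld1,B1 rp3 wp1
slot 3 (MUL): ISSUE — free A2,Mu0,Ld1,B1 rp1 wp0
slot 4 (MUL): stall FU — free A2,Mu0,Ld1,B1 rp1 wp0
slot 5 (MEM): stall RD_PORT — free A2,Mu0,Ld1,B1 rp1 wp0
slot 6 (MEM): stall WR_PORT — free A2,Mu0,Ld1,B1 rp1 wp0

issued = [0, 1, 3]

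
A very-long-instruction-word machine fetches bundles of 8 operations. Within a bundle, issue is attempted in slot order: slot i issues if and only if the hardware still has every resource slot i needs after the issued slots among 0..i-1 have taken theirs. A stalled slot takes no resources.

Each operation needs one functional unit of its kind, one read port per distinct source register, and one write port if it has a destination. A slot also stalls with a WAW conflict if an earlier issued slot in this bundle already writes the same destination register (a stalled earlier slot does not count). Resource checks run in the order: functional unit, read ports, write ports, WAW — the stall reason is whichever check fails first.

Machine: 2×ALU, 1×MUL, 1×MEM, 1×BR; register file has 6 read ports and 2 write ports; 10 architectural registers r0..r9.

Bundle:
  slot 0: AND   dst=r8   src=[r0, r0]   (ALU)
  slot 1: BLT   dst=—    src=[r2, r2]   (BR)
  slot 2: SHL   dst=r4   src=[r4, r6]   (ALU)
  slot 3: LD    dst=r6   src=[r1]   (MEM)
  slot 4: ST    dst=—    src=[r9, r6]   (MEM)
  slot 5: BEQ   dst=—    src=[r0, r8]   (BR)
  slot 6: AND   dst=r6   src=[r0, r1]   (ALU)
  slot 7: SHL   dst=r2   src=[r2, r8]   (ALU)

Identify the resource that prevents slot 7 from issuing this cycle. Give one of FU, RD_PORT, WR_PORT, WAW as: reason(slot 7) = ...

reason(slot 7) = FU

slot 0 (ALU): ISSUE — free A1,Mu1,Ld1,B1 rp5 wp1
slot 1 (BR): ISSUE — free A1,Mu1,Ld1,B0 rp4 wp1
slot 2 (ALU): ISSUE — free A0,Mu1,Ld1,B0 rp2 wp0
slot 3 (MEM): stall WR_PORT — free A0,Mu1,Ld1,B0 rp2 wp0
slot 4 (MEM): ISSUE — free A0,Mu1,Ld0,B0 rp0 wp0
slot 5 (BR): stall FU — free A0,Mu1,Ld0,B0 rp0 wp0
slot 6 (ALU): stall FU — free A0,Mu1,Ld0,B0 rp0 wp0
slot 7 (ALU): stall FU — free A0,Mu1,Ld0,B0 rp0 wp0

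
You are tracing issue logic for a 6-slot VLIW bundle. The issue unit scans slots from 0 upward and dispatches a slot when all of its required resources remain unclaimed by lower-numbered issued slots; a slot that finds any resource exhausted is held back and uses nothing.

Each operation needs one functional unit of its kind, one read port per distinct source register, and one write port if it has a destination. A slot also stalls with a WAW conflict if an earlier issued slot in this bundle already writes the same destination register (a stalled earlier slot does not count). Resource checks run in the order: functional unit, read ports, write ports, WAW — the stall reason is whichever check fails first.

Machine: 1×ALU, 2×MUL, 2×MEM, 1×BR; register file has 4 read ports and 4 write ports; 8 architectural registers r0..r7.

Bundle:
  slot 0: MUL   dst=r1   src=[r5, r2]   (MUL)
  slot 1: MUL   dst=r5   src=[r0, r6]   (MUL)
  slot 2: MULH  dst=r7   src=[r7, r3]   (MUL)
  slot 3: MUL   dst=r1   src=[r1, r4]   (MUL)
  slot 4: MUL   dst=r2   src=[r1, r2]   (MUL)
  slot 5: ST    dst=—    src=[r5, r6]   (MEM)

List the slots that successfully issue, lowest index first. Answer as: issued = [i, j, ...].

  0. MUL→r1 ⇒ go  {1A/1Mu/2Ld/1B | 2r 3w}
  1. MUL→r5 ⇒ go  {1A/0Mu/2Ld/1B | 0r 2w}
  2. MUL→r7 ⇒ no(FU)  {1A/0Mu/2Ld/1B | 0r 2w}
  3. MUL→r1 ⇒ no(FU)  {1A/0Mu/2Ld/1B | 0r 2w}
  4. MUL→r2 ⇒ no(FU)  {1A/0Mu/2Ld/1B | 0r 2w}
  5. MEM ⇒ no(RD_PORT)  {1A/0Mu/2Ld/1B | 0r 2w}

issued = [0, 1]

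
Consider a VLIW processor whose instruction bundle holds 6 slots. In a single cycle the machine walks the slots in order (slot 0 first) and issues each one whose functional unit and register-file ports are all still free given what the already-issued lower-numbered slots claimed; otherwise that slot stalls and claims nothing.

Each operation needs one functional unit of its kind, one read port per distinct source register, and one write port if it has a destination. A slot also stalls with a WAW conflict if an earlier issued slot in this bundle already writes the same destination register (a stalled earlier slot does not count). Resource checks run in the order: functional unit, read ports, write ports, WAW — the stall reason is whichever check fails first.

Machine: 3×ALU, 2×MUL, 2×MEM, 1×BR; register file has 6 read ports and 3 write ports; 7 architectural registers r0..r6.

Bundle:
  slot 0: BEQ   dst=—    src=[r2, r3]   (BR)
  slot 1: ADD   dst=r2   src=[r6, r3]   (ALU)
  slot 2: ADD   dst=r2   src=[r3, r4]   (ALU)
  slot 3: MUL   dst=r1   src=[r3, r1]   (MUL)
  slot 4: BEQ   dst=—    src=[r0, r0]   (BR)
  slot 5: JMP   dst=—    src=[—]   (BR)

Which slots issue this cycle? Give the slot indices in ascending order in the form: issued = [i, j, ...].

  0. BR ⇒ go  {3A/2Mu/2Ld/0B | 4r 3w}
  1. ALU→r2 ⇒ go  {2A/2Mu/2Ld/0B | 2r 2w}
  2. ALU→r2 ⇒ no(WAW)  {2A/2Mu/2Ld/0B | 2r 2w}
  3. MUL→r1 ⇒ go  {2A/1Mu/2Ld/0B | 0r 1w}
  4. BR ⇒ no(FU)  {2A/1Mu/2Ld/0B | 0r 1w}
  5. BR ⇒ no(FU)  {2A/1Mu/2Ld/0B | 0r 1w}

issued = [0, 1, 3]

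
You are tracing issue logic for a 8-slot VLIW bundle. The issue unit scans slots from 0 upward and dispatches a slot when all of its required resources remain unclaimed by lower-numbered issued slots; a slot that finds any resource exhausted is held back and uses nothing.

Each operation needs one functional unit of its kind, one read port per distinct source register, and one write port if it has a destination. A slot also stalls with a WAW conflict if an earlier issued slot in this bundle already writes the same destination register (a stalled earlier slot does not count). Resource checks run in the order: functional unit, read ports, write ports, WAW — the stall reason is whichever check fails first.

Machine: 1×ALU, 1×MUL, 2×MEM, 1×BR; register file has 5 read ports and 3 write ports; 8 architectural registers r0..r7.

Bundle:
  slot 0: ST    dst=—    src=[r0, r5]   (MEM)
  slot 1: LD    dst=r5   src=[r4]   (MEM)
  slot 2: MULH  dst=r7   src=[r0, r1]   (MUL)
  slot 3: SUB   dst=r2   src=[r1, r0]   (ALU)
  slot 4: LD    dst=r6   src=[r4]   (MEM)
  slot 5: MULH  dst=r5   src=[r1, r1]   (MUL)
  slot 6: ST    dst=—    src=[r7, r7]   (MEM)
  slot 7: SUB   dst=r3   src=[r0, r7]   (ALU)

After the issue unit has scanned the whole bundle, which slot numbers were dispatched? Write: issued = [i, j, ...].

slot 0 (MEM): ISSUE — free A1,Mu1,Ld1,B1 rp3 wp3
slot 1 (MEM): ISSUE — free A1,Mu1,Ld0,B1 rp2 wp2
slot 2 (MUL): ISSUE — free A1,Mu0,Ld0,B1 rp0 wp1
slot 3 (ALU): stall RD_PORT — free A1,Mu0,Ld0,B1 rp0 wp1
slot 4 (MEM): stall FU — free A1,Mu0,Ld0,B1 rp0 wp1
slot 5 (MUL): stall FU — free A1,Mu0,Ld0,B1 rp0 wp1
slot 6 (MEM): stall FU — free A1,Mu0,Ld0,B1 rp0 wp1
slot 7 (ALU): stall RD_PORT — free A1,Mu0,Ld0,B1 rp0 wp1

issued = [0, 1, 2]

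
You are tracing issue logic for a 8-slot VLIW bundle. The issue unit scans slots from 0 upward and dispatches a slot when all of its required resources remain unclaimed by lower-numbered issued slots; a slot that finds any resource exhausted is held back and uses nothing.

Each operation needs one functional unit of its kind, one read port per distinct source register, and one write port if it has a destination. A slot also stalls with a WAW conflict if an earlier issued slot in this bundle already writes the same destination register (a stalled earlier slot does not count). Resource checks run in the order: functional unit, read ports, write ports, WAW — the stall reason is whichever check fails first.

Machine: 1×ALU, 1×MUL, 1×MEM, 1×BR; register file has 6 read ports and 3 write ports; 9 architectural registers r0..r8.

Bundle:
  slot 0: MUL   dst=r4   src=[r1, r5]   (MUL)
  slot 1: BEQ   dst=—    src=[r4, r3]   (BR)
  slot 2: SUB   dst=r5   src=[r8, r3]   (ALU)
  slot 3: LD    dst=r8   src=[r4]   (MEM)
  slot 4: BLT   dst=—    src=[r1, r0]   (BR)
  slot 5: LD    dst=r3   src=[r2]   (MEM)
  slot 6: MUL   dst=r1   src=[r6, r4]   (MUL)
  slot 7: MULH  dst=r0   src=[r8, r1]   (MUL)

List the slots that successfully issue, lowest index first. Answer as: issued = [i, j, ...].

issued = [0, 1, 2]

#0 MUL src=r1,r5 dispatched  <A:1 Mu:0 Ld:1 B:1 rd:4 wr:2>
#1 BR src=r4,r3 dispatched  <A:1 Mu:0 Ld:1 B:0 rd:2 wr:2>
#2 ALU src=r8,r3 dispatched  <A:0 Mu:0 Ld:1 B:0 rd:0 wr:1>
#3 MEM src=r4 held:RD_PORT  <A:0 Mu:0 Ld:1 B:0 rd:0 wr:1>
#4 BR src=r1,r0 held:FU  <A:0 Mu:0 Ld:1 B:0 rd:0 wr:1>
#5 MEM src=r2 held:RD_PORT  <A:0 Mu:0 Ld:1 B:0 rd:0 wr:1>
#6 MUL src=r6,r4 held:FU  <A:0 Mu:0 Ld:1 B:0 rd:0 wr:1>
#7 MUL src=r8,r1 held:FU  <A:0 Mu:0 Ld:1 B:0 rd:0 wr:1>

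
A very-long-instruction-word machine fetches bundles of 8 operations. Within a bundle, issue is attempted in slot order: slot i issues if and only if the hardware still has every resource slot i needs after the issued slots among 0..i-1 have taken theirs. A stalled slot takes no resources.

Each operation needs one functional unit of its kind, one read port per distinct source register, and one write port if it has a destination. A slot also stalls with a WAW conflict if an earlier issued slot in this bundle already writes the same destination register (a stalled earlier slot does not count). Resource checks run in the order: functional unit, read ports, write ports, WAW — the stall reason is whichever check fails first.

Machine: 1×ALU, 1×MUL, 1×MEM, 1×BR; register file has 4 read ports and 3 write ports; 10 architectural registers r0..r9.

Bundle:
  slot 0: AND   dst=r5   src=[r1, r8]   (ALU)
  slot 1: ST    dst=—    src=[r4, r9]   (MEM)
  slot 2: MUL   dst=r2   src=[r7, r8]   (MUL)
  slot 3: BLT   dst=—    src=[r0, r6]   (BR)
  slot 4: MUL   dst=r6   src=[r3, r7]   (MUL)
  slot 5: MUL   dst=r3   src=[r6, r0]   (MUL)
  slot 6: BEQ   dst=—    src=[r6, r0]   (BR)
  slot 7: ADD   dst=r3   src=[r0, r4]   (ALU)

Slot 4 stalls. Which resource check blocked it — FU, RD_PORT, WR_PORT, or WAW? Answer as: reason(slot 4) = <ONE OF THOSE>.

reason(slot 4) = RD_PORT

#0 ALU src=r1,r8 dispatched  <A:0 Mu:1 Ld:1 B:1 rd:2 wr:2>
#1 MEM src=r4,r9 dispatched  <A:0 Mu:1 Ld:0 B:1 rd:0 wr:2>
#2 MUL src=r7,r8 held:RD_PORT  <A:0 Mu:1 Ld:0 B:1 rd:0 wr:2>
#3 BR src=r0,r6 held:RD_PORT  <A:0 Mu:1 Ld:0 B:1 rd:0 wr:2>
#4 MUL src=r3,r7 held:RD_PORT  <A:0 Mu:1 Ld:0 B:1 rd:0 wr:2>
#5 MUL src=r6,r0 held:RD_PORT  <A:0 Mu:1 Ld:0 B:1 rd:0 wr:2>
#6 BR src=r6,r0 held:RD_PORT  <A:0 Mu:1 Ld:0 B:1 rd:0 wr:2>
#7 ALU src=r0,r4 held:FU  <A:0 Mu:1 Ld:0 B:1 rd:0 wr:2>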